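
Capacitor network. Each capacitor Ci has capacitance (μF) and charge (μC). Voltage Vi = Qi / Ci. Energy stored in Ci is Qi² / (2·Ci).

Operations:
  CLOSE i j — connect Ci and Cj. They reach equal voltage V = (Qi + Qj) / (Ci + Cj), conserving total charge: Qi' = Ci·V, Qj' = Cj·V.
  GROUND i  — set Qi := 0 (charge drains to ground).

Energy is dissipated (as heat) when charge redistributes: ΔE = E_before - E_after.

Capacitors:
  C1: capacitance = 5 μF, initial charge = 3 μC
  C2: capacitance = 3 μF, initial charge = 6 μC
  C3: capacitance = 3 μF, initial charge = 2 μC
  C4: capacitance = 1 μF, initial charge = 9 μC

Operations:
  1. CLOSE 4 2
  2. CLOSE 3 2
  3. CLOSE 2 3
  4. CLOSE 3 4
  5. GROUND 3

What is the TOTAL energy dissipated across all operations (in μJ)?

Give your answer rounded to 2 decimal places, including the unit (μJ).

Answer: 36.49 μJ

Derivation:
Initial: C1(5μF, Q=3μC, V=0.60V), C2(3μF, Q=6μC, V=2.00V), C3(3μF, Q=2μC, V=0.67V), C4(1μF, Q=9μC, V=9.00V)
Op 1: CLOSE 4-2: Q_total=15.00, C_total=4.00, V=3.75; Q4=3.75, Q2=11.25; dissipated=18.375
Op 2: CLOSE 3-2: Q_total=13.25, C_total=6.00, V=2.21; Q3=6.62, Q2=6.62; dissipated=7.130
Op 3: CLOSE 2-3: Q_total=13.25, C_total=6.00, V=2.21; Q2=6.62, Q3=6.62; dissipated=0.000
Op 4: CLOSE 3-4: Q_total=10.38, C_total=4.00, V=2.59; Q3=7.78, Q4=2.59; dissipated=0.891
Op 5: GROUND 3: Q3=0; energy lost=10.091
Total dissipated: 36.488 μJ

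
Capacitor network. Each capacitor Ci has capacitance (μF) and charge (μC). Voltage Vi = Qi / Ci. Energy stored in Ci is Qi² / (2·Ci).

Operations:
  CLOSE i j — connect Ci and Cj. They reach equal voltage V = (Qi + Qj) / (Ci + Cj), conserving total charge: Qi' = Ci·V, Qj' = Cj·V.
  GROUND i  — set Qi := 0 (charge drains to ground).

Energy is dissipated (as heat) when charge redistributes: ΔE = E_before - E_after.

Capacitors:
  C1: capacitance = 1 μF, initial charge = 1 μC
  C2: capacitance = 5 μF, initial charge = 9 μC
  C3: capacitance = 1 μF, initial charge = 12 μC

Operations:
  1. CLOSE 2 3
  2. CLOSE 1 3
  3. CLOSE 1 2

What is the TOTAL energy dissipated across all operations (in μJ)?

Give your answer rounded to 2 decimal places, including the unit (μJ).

Answer: 45.56 μJ

Derivation:
Initial: C1(1μF, Q=1μC, V=1.00V), C2(5μF, Q=9μC, V=1.80V), C3(1μF, Q=12μC, V=12.00V)
Op 1: CLOSE 2-3: Q_total=21.00, C_total=6.00, V=3.50; Q2=17.50, Q3=3.50; dissipated=43.350
Op 2: CLOSE 1-3: Q_total=4.50, C_total=2.00, V=2.25; Q1=2.25, Q3=2.25; dissipated=1.562
Op 3: CLOSE 1-2: Q_total=19.75, C_total=6.00, V=3.29; Q1=3.29, Q2=16.46; dissipated=0.651
Total dissipated: 45.564 μJ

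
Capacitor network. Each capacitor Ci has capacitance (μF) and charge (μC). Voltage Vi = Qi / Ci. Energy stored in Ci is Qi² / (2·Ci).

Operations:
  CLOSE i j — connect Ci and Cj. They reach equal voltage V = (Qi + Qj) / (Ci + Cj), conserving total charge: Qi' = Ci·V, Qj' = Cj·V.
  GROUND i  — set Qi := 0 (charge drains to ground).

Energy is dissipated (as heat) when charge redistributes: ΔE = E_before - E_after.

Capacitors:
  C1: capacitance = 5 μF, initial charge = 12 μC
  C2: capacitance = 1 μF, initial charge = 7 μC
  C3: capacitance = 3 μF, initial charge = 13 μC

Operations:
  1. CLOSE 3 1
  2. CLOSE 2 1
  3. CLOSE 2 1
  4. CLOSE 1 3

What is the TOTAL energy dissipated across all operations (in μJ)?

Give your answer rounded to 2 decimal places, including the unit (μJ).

Answer: 10.15 μJ

Derivation:
Initial: C1(5μF, Q=12μC, V=2.40V), C2(1μF, Q=7μC, V=7.00V), C3(3μF, Q=13μC, V=4.33V)
Op 1: CLOSE 3-1: Q_total=25.00, C_total=8.00, V=3.12; Q3=9.38, Q1=15.62; dissipated=3.504
Op 2: CLOSE 2-1: Q_total=22.62, C_total=6.00, V=3.77; Q2=3.77, Q1=18.85; dissipated=6.257
Op 3: CLOSE 2-1: Q_total=22.62, C_total=6.00, V=3.77; Q2=3.77, Q1=18.85; dissipated=0.000
Op 4: CLOSE 1-3: Q_total=28.23, C_total=8.00, V=3.53; Q1=17.64, Q3=10.59; dissipated=0.391
Total dissipated: 10.152 μJ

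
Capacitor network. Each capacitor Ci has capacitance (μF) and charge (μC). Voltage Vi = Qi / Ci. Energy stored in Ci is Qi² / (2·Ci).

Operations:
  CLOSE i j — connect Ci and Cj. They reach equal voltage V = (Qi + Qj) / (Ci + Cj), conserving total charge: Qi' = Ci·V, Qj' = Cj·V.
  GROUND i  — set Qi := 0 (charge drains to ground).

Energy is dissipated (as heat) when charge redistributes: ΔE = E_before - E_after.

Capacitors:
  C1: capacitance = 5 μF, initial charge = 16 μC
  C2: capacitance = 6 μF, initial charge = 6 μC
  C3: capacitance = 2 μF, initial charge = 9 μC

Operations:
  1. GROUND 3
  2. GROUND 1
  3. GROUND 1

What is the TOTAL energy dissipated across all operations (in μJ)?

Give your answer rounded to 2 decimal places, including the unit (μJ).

Initial: C1(5μF, Q=16μC, V=3.20V), C2(6μF, Q=6μC, V=1.00V), C3(2μF, Q=9μC, V=4.50V)
Op 1: GROUND 3: Q3=0; energy lost=20.250
Op 2: GROUND 1: Q1=0; energy lost=25.600
Op 3: GROUND 1: Q1=0; energy lost=0.000
Total dissipated: 45.850 μJ

Answer: 45.85 μJ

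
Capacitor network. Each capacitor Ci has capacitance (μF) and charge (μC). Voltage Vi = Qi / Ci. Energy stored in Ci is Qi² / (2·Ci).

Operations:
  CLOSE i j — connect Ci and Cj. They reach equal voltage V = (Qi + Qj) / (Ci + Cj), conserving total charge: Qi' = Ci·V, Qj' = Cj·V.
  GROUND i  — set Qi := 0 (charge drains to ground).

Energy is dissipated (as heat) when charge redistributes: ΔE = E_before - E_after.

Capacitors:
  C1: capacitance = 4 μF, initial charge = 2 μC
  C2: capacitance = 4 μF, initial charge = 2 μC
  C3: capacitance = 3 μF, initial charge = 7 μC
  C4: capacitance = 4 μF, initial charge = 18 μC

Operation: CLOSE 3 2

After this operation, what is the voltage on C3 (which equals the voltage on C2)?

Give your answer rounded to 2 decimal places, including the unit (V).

Answer: 1.29 V

Derivation:
Initial: C1(4μF, Q=2μC, V=0.50V), C2(4μF, Q=2μC, V=0.50V), C3(3μF, Q=7μC, V=2.33V), C4(4μF, Q=18μC, V=4.50V)
Op 1: CLOSE 3-2: Q_total=9.00, C_total=7.00, V=1.29; Q3=3.86, Q2=5.14; dissipated=2.881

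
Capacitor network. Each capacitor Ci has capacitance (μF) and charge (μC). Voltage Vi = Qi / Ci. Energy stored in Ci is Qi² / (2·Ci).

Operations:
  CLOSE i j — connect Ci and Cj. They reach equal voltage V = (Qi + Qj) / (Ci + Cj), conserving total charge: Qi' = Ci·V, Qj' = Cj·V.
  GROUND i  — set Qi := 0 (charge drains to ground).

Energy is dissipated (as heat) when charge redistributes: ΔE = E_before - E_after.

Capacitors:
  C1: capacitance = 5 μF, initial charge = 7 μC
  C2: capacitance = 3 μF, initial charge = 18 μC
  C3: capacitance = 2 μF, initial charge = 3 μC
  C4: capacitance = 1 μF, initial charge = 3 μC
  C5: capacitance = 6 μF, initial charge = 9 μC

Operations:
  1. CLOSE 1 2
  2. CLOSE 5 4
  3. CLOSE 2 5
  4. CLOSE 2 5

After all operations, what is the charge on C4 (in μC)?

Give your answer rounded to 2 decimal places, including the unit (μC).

Answer: 1.71 μC

Derivation:
Initial: C1(5μF, Q=7μC, V=1.40V), C2(3μF, Q=18μC, V=6.00V), C3(2μF, Q=3μC, V=1.50V), C4(1μF, Q=3μC, V=3.00V), C5(6μF, Q=9μC, V=1.50V)
Op 1: CLOSE 1-2: Q_total=25.00, C_total=8.00, V=3.12; Q1=15.62, Q2=9.38; dissipated=19.837
Op 2: CLOSE 5-4: Q_total=12.00, C_total=7.00, V=1.71; Q5=10.29, Q4=1.71; dissipated=0.964
Op 3: CLOSE 2-5: Q_total=19.66, C_total=9.00, V=2.18; Q2=6.55, Q5=13.11; dissipated=1.990
Op 4: CLOSE 2-5: Q_total=19.66, C_total=9.00, V=2.18; Q2=6.55, Q5=13.11; dissipated=0.000
Final charges: Q1=15.62, Q2=6.55, Q3=3.00, Q4=1.71, Q5=13.11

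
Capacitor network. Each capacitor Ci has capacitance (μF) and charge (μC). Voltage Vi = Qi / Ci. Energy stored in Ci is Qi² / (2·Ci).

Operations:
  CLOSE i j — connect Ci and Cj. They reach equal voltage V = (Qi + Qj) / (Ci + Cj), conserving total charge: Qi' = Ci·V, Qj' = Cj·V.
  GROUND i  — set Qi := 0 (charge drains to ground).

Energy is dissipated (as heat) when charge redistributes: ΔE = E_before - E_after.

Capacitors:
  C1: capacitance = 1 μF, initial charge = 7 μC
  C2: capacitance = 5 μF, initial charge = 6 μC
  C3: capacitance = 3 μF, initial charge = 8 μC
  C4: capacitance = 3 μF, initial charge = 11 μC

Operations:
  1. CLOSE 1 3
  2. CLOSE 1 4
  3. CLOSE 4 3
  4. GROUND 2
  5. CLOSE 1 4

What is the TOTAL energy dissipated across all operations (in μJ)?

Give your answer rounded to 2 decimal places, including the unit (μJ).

Answer: 10.65 μJ

Derivation:
Initial: C1(1μF, Q=7μC, V=7.00V), C2(5μF, Q=6μC, V=1.20V), C3(3μF, Q=8μC, V=2.67V), C4(3μF, Q=11μC, V=3.67V)
Op 1: CLOSE 1-3: Q_total=15.00, C_total=4.00, V=3.75; Q1=3.75, Q3=11.25; dissipated=7.042
Op 2: CLOSE 1-4: Q_total=14.75, C_total=4.00, V=3.69; Q1=3.69, Q4=11.06; dissipated=0.003
Op 3: CLOSE 4-3: Q_total=22.31, C_total=6.00, V=3.72; Q4=11.16, Q3=11.16; dissipated=0.003
Op 4: GROUND 2: Q2=0; energy lost=3.600
Op 5: CLOSE 1-4: Q_total=14.84, C_total=4.00, V=3.71; Q1=3.71, Q4=11.13; dissipated=0.000
Total dissipated: 10.648 μJ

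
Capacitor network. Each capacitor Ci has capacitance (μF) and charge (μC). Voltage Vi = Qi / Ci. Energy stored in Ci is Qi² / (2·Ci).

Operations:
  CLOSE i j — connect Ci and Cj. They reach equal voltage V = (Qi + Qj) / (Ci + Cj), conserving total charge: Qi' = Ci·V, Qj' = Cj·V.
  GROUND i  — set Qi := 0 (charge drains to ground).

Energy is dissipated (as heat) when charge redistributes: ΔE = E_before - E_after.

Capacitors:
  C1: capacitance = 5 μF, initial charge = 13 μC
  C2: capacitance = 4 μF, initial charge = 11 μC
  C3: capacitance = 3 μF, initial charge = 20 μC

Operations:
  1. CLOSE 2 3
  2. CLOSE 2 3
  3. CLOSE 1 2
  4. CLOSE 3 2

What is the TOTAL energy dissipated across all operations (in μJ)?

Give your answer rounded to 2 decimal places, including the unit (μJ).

Initial: C1(5μF, Q=13μC, V=2.60V), C2(4μF, Q=11μC, V=2.75V), C3(3μF, Q=20μC, V=6.67V)
Op 1: CLOSE 2-3: Q_total=31.00, C_total=7.00, V=4.43; Q2=17.71, Q3=13.29; dissipated=13.149
Op 2: CLOSE 2-3: Q_total=31.00, C_total=7.00, V=4.43; Q2=17.71, Q3=13.29; dissipated=0.000
Op 3: CLOSE 1-2: Q_total=30.71, C_total=9.00, V=3.41; Q1=17.06, Q2=13.65; dissipated=3.715
Op 4: CLOSE 3-2: Q_total=26.94, C_total=7.00, V=3.85; Q3=11.54, Q2=15.39; dissipated=0.885
Total dissipated: 17.749 μJ

Answer: 17.75 μJ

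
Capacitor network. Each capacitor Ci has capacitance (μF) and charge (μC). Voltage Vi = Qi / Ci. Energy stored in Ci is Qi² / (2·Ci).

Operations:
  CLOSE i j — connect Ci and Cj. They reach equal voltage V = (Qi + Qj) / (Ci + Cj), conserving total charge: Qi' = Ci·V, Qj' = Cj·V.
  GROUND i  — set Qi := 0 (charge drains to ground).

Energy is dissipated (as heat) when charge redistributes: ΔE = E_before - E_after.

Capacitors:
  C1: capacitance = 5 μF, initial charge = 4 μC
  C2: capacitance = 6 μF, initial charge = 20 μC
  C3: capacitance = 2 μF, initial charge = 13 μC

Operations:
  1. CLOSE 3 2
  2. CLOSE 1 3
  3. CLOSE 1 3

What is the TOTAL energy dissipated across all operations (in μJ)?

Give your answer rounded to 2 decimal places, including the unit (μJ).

Initial: C1(5μF, Q=4μC, V=0.80V), C2(6μF, Q=20μC, V=3.33V), C3(2μF, Q=13μC, V=6.50V)
Op 1: CLOSE 3-2: Q_total=33.00, C_total=8.00, V=4.12; Q3=8.25, Q2=24.75; dissipated=7.521
Op 2: CLOSE 1-3: Q_total=12.25, C_total=7.00, V=1.75; Q1=8.75, Q3=3.50; dissipated=7.897
Op 3: CLOSE 1-3: Q_total=12.25, C_total=7.00, V=1.75; Q1=8.75, Q3=3.50; dissipated=0.000
Total dissipated: 15.418 μJ

Answer: 15.42 μJ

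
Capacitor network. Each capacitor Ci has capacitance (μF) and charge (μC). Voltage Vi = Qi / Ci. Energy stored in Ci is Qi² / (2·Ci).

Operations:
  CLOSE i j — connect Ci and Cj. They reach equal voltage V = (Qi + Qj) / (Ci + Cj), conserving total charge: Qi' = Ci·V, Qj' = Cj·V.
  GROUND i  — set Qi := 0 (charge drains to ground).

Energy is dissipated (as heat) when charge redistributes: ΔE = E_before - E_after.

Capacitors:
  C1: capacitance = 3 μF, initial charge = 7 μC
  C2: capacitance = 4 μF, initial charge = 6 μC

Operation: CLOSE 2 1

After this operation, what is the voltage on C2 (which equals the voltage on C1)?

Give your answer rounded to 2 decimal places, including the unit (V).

Answer: 1.86 V

Derivation:
Initial: C1(3μF, Q=7μC, V=2.33V), C2(4μF, Q=6μC, V=1.50V)
Op 1: CLOSE 2-1: Q_total=13.00, C_total=7.00, V=1.86; Q2=7.43, Q1=5.57; dissipated=0.595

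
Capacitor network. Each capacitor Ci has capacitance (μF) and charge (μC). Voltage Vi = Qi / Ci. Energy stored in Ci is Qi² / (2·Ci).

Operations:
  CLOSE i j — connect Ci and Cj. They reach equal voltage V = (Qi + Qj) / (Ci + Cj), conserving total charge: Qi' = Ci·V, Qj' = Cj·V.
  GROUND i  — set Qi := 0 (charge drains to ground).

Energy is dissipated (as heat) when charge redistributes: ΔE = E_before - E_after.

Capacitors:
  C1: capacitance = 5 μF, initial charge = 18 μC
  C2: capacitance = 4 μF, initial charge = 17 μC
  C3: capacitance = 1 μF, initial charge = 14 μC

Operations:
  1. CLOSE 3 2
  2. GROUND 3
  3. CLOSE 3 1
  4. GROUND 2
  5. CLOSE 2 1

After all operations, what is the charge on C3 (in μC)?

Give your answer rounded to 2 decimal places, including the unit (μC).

Answer: 3.00 μC

Derivation:
Initial: C1(5μF, Q=18μC, V=3.60V), C2(4μF, Q=17μC, V=4.25V), C3(1μF, Q=14μC, V=14.00V)
Op 1: CLOSE 3-2: Q_total=31.00, C_total=5.00, V=6.20; Q3=6.20, Q2=24.80; dissipated=38.025
Op 2: GROUND 3: Q3=0; energy lost=19.220
Op 3: CLOSE 3-1: Q_total=18.00, C_total=6.00, V=3.00; Q3=3.00, Q1=15.00; dissipated=5.400
Op 4: GROUND 2: Q2=0; energy lost=76.880
Op 5: CLOSE 2-1: Q_total=15.00, C_total=9.00, V=1.67; Q2=6.67, Q1=8.33; dissipated=10.000
Final charges: Q1=8.33, Q2=6.67, Q3=3.00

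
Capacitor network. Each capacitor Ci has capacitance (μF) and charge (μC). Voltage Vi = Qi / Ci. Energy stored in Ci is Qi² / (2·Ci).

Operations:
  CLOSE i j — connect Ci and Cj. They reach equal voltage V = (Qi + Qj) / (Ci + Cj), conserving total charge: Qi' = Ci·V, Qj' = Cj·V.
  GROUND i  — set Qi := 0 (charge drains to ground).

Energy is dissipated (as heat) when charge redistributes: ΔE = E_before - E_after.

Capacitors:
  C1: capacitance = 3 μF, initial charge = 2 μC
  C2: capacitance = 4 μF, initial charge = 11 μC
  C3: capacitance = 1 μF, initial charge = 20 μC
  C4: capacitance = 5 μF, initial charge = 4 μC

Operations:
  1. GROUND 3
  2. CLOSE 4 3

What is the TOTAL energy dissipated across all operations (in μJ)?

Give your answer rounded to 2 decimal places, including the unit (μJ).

Answer: 200.27 μJ

Derivation:
Initial: C1(3μF, Q=2μC, V=0.67V), C2(4μF, Q=11μC, V=2.75V), C3(1μF, Q=20μC, V=20.00V), C4(5μF, Q=4μC, V=0.80V)
Op 1: GROUND 3: Q3=0; energy lost=200.000
Op 2: CLOSE 4-3: Q_total=4.00, C_total=6.00, V=0.67; Q4=3.33, Q3=0.67; dissipated=0.267
Total dissipated: 200.267 μJ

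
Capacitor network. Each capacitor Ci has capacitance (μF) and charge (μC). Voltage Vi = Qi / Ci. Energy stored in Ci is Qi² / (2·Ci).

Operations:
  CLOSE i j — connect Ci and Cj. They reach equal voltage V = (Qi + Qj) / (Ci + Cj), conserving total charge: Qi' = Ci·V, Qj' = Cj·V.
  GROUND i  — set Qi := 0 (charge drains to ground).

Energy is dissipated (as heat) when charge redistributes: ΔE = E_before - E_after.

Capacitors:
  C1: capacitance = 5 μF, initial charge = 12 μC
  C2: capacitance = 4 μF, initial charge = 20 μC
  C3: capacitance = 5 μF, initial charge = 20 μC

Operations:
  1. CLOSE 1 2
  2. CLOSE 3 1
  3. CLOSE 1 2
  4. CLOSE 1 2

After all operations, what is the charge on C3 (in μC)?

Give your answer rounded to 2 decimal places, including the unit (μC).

Answer: 18.89 μC

Derivation:
Initial: C1(5μF, Q=12μC, V=2.40V), C2(4μF, Q=20μC, V=5.00V), C3(5μF, Q=20μC, V=4.00V)
Op 1: CLOSE 1-2: Q_total=32.00, C_total=9.00, V=3.56; Q1=17.78, Q2=14.22; dissipated=7.511
Op 2: CLOSE 3-1: Q_total=37.78, C_total=10.00, V=3.78; Q3=18.89, Q1=18.89; dissipated=0.247
Op 3: CLOSE 1-2: Q_total=33.11, C_total=9.00, V=3.68; Q1=18.40, Q2=14.72; dissipated=0.055
Op 4: CLOSE 1-2: Q_total=33.11, C_total=9.00, V=3.68; Q1=18.40, Q2=14.72; dissipated=0.000
Final charges: Q1=18.40, Q2=14.72, Q3=18.89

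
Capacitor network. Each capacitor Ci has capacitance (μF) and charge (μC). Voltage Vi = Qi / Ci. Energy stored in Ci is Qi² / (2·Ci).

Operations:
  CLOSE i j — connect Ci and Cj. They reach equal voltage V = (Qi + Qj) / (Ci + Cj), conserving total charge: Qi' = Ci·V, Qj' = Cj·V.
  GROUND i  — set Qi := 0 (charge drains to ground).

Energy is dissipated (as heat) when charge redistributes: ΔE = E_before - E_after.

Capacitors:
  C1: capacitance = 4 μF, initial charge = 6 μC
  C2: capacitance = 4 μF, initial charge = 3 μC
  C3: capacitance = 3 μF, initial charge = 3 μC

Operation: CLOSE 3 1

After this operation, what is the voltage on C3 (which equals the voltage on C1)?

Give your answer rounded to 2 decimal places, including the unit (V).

Answer: 1.29 V

Derivation:
Initial: C1(4μF, Q=6μC, V=1.50V), C2(4μF, Q=3μC, V=0.75V), C3(3μF, Q=3μC, V=1.00V)
Op 1: CLOSE 3-1: Q_total=9.00, C_total=7.00, V=1.29; Q3=3.86, Q1=5.14; dissipated=0.214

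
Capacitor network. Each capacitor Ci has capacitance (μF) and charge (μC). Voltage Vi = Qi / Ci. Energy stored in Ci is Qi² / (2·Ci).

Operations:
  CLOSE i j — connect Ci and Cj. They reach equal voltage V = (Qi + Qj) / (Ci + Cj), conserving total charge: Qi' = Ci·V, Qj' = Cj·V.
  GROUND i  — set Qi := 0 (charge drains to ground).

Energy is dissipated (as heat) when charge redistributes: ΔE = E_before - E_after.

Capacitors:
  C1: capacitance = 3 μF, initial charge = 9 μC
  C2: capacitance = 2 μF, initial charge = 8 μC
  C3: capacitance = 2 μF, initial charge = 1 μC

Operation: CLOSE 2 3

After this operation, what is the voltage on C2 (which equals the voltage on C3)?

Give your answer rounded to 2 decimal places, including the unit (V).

Initial: C1(3μF, Q=9μC, V=3.00V), C2(2μF, Q=8μC, V=4.00V), C3(2μF, Q=1μC, V=0.50V)
Op 1: CLOSE 2-3: Q_total=9.00, C_total=4.00, V=2.25; Q2=4.50, Q3=4.50; dissipated=6.125

Answer: 2.25 V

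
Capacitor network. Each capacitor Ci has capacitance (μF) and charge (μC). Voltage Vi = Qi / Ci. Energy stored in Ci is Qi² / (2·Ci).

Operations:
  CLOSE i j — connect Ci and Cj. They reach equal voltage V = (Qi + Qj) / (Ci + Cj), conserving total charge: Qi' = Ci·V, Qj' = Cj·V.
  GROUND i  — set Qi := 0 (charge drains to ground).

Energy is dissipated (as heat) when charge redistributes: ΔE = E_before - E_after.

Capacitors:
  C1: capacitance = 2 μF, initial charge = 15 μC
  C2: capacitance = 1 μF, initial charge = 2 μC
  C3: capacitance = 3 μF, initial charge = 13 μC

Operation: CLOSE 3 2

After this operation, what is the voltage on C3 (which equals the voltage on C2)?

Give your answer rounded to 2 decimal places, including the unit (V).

Initial: C1(2μF, Q=15μC, V=7.50V), C2(1μF, Q=2μC, V=2.00V), C3(3μF, Q=13μC, V=4.33V)
Op 1: CLOSE 3-2: Q_total=15.00, C_total=4.00, V=3.75; Q3=11.25, Q2=3.75; dissipated=2.042

Answer: 3.75 V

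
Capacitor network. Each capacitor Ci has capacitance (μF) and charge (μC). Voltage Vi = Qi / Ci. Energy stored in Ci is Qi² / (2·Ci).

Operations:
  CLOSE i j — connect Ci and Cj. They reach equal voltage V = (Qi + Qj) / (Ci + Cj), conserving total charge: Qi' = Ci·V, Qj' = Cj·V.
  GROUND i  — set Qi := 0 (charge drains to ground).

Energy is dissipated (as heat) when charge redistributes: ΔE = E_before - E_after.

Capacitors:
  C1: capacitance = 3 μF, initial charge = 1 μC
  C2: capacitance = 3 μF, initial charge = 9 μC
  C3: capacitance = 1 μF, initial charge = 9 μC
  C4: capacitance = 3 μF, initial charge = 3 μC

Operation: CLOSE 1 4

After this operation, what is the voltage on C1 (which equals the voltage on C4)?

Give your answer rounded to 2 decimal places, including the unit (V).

Answer: 0.67 V

Derivation:
Initial: C1(3μF, Q=1μC, V=0.33V), C2(3μF, Q=9μC, V=3.00V), C3(1μF, Q=9μC, V=9.00V), C4(3μF, Q=3μC, V=1.00V)
Op 1: CLOSE 1-4: Q_total=4.00, C_total=6.00, V=0.67; Q1=2.00, Q4=2.00; dissipated=0.333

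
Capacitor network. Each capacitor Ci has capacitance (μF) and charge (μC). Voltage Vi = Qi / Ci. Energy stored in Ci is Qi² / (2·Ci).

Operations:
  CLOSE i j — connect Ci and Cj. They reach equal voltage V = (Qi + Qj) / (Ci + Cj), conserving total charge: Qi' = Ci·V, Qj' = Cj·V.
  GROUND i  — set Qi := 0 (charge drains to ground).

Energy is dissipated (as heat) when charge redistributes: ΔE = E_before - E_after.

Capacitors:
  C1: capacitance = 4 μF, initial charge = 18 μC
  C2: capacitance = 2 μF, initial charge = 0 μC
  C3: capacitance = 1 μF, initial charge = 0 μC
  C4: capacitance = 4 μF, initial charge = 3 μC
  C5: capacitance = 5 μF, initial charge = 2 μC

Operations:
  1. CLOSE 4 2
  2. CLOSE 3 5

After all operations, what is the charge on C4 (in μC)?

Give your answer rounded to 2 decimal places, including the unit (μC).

Initial: C1(4μF, Q=18μC, V=4.50V), C2(2μF, Q=0μC, V=0.00V), C3(1μF, Q=0μC, V=0.00V), C4(4μF, Q=3μC, V=0.75V), C5(5μF, Q=2μC, V=0.40V)
Op 1: CLOSE 4-2: Q_total=3.00, C_total=6.00, V=0.50; Q4=2.00, Q2=1.00; dissipated=0.375
Op 2: CLOSE 3-5: Q_total=2.00, C_total=6.00, V=0.33; Q3=0.33, Q5=1.67; dissipated=0.067
Final charges: Q1=18.00, Q2=1.00, Q3=0.33, Q4=2.00, Q5=1.67

Answer: 2.00 μC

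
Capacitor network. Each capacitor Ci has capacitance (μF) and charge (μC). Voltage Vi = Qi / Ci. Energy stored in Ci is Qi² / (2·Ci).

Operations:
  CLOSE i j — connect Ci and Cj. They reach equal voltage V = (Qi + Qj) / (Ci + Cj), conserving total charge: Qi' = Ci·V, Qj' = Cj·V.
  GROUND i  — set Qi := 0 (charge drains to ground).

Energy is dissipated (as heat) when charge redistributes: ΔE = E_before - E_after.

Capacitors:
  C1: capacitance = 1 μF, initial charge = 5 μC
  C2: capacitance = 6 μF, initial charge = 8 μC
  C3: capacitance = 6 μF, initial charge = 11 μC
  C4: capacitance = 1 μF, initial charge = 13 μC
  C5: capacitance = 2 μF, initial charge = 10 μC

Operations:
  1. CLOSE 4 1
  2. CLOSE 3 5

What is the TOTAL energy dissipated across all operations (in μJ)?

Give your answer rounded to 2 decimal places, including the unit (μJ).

Answer: 23.52 μJ

Derivation:
Initial: C1(1μF, Q=5μC, V=5.00V), C2(6μF, Q=8μC, V=1.33V), C3(6μF, Q=11μC, V=1.83V), C4(1μF, Q=13μC, V=13.00V), C5(2μF, Q=10μC, V=5.00V)
Op 1: CLOSE 4-1: Q_total=18.00, C_total=2.00, V=9.00; Q4=9.00, Q1=9.00; dissipated=16.000
Op 2: CLOSE 3-5: Q_total=21.00, C_total=8.00, V=2.62; Q3=15.75, Q5=5.25; dissipated=7.521
Total dissipated: 23.521 μJ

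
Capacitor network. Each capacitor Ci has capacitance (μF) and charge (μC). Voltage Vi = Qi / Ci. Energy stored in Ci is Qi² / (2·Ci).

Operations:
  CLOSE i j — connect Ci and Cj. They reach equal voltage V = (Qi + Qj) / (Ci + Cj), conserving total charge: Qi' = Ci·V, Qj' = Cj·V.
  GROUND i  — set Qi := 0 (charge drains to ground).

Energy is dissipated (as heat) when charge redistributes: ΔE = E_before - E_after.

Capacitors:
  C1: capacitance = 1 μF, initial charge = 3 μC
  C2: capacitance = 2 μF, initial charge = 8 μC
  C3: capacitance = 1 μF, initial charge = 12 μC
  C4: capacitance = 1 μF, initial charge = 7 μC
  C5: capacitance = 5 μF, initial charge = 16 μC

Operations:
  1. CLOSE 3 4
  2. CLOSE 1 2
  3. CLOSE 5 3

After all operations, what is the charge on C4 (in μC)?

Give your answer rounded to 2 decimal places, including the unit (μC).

Answer: 9.50 μC

Derivation:
Initial: C1(1μF, Q=3μC, V=3.00V), C2(2μF, Q=8μC, V=4.00V), C3(1μF, Q=12μC, V=12.00V), C4(1μF, Q=7μC, V=7.00V), C5(5μF, Q=16μC, V=3.20V)
Op 1: CLOSE 3-4: Q_total=19.00, C_total=2.00, V=9.50; Q3=9.50, Q4=9.50; dissipated=6.250
Op 2: CLOSE 1-2: Q_total=11.00, C_total=3.00, V=3.67; Q1=3.67, Q2=7.33; dissipated=0.333
Op 3: CLOSE 5-3: Q_total=25.50, C_total=6.00, V=4.25; Q5=21.25, Q3=4.25; dissipated=16.538
Final charges: Q1=3.67, Q2=7.33, Q3=4.25, Q4=9.50, Q5=21.25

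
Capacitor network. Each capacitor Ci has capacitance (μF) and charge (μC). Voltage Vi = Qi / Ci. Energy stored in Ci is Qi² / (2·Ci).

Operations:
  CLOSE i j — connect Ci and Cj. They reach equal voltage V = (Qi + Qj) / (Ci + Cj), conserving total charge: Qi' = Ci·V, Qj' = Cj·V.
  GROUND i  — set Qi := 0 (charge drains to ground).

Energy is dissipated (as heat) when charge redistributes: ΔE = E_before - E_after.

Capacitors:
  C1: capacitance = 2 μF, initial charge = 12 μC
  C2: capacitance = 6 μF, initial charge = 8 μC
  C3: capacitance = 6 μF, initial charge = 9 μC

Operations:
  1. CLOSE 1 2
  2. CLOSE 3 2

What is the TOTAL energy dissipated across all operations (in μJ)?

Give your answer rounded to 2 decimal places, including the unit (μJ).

Answer: 17.83 μJ

Derivation:
Initial: C1(2μF, Q=12μC, V=6.00V), C2(6μF, Q=8μC, V=1.33V), C3(6μF, Q=9μC, V=1.50V)
Op 1: CLOSE 1-2: Q_total=20.00, C_total=8.00, V=2.50; Q1=5.00, Q2=15.00; dissipated=16.333
Op 2: CLOSE 3-2: Q_total=24.00, C_total=12.00, V=2.00; Q3=12.00, Q2=12.00; dissipated=1.500
Total dissipated: 17.833 μJ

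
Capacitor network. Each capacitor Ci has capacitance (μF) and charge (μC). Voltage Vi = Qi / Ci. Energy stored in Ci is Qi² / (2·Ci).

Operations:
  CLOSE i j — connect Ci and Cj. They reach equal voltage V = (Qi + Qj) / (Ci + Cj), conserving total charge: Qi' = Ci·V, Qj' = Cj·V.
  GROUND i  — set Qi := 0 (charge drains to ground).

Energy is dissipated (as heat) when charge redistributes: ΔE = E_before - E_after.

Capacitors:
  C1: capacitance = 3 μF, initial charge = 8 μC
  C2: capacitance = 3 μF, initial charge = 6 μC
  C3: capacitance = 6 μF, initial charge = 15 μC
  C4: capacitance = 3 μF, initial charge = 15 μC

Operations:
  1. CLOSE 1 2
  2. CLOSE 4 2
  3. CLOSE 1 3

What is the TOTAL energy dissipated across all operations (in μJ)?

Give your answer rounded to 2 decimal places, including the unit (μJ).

Initial: C1(3μF, Q=8μC, V=2.67V), C2(3μF, Q=6μC, V=2.00V), C3(6μF, Q=15μC, V=2.50V), C4(3μF, Q=15μC, V=5.00V)
Op 1: CLOSE 1-2: Q_total=14.00, C_total=6.00, V=2.33; Q1=7.00, Q2=7.00; dissipated=0.333
Op 2: CLOSE 4-2: Q_total=22.00, C_total=6.00, V=3.67; Q4=11.00, Q2=11.00; dissipated=5.333
Op 3: CLOSE 1-3: Q_total=22.00, C_total=9.00, V=2.44; Q1=7.33, Q3=14.67; dissipated=0.028
Total dissipated: 5.694 μJ

Answer: 5.69 μJ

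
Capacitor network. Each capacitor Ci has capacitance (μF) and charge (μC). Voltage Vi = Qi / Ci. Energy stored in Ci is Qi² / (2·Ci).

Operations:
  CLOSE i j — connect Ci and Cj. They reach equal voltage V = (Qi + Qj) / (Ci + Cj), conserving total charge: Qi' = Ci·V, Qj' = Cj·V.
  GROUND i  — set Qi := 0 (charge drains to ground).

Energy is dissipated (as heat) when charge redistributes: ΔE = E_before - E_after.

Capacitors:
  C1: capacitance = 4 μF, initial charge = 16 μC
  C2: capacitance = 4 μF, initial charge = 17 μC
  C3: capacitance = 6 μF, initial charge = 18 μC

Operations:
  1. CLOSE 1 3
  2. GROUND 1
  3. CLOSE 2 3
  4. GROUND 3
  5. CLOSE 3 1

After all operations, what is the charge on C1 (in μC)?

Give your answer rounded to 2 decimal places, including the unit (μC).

Answer: 0.00 μC

Derivation:
Initial: C1(4μF, Q=16μC, V=4.00V), C2(4μF, Q=17μC, V=4.25V), C3(6μF, Q=18μC, V=3.00V)
Op 1: CLOSE 1-3: Q_total=34.00, C_total=10.00, V=3.40; Q1=13.60, Q3=20.40; dissipated=1.200
Op 2: GROUND 1: Q1=0; energy lost=23.120
Op 3: CLOSE 2-3: Q_total=37.40, C_total=10.00, V=3.74; Q2=14.96, Q3=22.44; dissipated=0.867
Op 4: GROUND 3: Q3=0; energy lost=41.963
Op 5: CLOSE 3-1: Q_total=0.00, C_total=10.00, V=0.00; Q3=0.00, Q1=0.00; dissipated=0.000
Final charges: Q1=0.00, Q2=14.96, Q3=0.00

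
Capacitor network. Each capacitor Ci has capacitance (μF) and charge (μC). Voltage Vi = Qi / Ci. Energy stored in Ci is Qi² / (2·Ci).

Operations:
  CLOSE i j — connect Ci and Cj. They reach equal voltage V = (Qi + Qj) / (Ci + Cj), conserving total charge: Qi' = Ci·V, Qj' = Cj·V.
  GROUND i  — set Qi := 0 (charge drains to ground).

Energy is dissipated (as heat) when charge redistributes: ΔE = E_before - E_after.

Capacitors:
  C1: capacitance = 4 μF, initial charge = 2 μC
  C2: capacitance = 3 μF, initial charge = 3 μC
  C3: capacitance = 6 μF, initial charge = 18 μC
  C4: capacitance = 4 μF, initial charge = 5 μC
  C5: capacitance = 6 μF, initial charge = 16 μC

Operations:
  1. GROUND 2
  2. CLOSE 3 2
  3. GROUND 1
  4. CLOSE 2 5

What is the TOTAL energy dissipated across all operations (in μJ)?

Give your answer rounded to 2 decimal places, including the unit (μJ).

Initial: C1(4μF, Q=2μC, V=0.50V), C2(3μF, Q=3μC, V=1.00V), C3(6μF, Q=18μC, V=3.00V), C4(4μF, Q=5μC, V=1.25V), C5(6μF, Q=16μC, V=2.67V)
Op 1: GROUND 2: Q2=0; energy lost=1.500
Op 2: CLOSE 3-2: Q_total=18.00, C_total=9.00, V=2.00; Q3=12.00, Q2=6.00; dissipated=9.000
Op 3: GROUND 1: Q1=0; energy lost=0.500
Op 4: CLOSE 2-5: Q_total=22.00, C_total=9.00, V=2.44; Q2=7.33, Q5=14.67; dissipated=0.444
Total dissipated: 11.444 μJ

Answer: 11.44 μJ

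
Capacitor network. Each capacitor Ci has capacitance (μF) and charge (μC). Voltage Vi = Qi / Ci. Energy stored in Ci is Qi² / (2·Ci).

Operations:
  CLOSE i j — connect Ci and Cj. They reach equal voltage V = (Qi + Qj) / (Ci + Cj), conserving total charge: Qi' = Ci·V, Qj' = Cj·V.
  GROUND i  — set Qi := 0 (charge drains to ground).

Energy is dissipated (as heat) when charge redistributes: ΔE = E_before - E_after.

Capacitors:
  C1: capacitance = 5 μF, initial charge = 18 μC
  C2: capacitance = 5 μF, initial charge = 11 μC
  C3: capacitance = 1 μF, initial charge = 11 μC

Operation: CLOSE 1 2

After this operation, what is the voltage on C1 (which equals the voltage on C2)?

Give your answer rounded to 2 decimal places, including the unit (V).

Answer: 2.90 V

Derivation:
Initial: C1(5μF, Q=18μC, V=3.60V), C2(5μF, Q=11μC, V=2.20V), C3(1μF, Q=11μC, V=11.00V)
Op 1: CLOSE 1-2: Q_total=29.00, C_total=10.00, V=2.90; Q1=14.50, Q2=14.50; dissipated=2.450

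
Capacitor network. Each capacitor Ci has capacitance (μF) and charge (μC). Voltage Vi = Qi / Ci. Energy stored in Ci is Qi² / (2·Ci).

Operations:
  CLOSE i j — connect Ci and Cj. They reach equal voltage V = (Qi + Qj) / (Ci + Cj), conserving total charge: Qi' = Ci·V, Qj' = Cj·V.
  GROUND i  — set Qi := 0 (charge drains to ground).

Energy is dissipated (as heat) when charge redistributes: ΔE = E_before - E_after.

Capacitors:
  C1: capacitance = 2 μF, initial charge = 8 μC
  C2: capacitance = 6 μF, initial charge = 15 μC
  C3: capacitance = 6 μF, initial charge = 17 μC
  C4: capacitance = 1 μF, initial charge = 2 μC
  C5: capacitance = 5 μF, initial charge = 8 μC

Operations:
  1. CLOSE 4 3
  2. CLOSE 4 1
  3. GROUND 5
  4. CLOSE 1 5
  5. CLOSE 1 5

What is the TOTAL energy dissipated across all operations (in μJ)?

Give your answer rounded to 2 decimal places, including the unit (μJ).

Initial: C1(2μF, Q=8μC, V=4.00V), C2(6μF, Q=15μC, V=2.50V), C3(6μF, Q=17μC, V=2.83V), C4(1μF, Q=2μC, V=2.00V), C5(5μF, Q=8μC, V=1.60V)
Op 1: CLOSE 4-3: Q_total=19.00, C_total=7.00, V=2.71; Q4=2.71, Q3=16.29; dissipated=0.298
Op 2: CLOSE 4-1: Q_total=10.71, C_total=3.00, V=3.57; Q4=3.57, Q1=7.14; dissipated=0.551
Op 3: GROUND 5: Q5=0; energy lost=6.400
Op 4: CLOSE 1-5: Q_total=7.14, C_total=7.00, V=1.02; Q1=2.04, Q5=5.10; dissipated=9.111
Op 5: CLOSE 1-5: Q_total=7.14, C_total=7.00, V=1.02; Q1=2.04, Q5=5.10; dissipated=0.000
Total dissipated: 16.359 μJ

Answer: 16.36 μJ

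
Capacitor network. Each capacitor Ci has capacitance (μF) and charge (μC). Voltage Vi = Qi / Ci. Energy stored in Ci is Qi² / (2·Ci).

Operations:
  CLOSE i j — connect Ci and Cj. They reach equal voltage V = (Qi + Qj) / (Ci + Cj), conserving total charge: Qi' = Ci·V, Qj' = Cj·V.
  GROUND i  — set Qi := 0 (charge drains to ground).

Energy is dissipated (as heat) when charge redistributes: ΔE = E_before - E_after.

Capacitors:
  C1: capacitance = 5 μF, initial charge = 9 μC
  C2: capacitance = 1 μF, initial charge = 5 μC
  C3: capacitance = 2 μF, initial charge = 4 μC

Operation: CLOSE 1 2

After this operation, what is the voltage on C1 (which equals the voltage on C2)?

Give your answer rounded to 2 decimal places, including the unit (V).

Initial: C1(5μF, Q=9μC, V=1.80V), C2(1μF, Q=5μC, V=5.00V), C3(2μF, Q=4μC, V=2.00V)
Op 1: CLOSE 1-2: Q_total=14.00, C_total=6.00, V=2.33; Q1=11.67, Q2=2.33; dissipated=4.267

Answer: 2.33 V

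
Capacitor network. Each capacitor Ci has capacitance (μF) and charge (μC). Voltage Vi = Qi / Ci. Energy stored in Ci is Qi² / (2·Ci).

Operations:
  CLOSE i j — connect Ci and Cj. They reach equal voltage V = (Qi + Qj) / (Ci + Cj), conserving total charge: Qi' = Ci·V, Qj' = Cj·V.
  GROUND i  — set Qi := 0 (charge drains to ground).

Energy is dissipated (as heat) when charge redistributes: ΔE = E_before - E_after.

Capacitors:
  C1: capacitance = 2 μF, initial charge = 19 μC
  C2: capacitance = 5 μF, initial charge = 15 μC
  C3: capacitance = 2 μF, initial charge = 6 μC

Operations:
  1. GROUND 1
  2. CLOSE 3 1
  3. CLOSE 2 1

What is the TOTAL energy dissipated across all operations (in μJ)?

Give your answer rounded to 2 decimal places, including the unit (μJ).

Answer: 96.36 μJ

Derivation:
Initial: C1(2μF, Q=19μC, V=9.50V), C2(5μF, Q=15μC, V=3.00V), C3(2μF, Q=6μC, V=3.00V)
Op 1: GROUND 1: Q1=0; energy lost=90.250
Op 2: CLOSE 3-1: Q_total=6.00, C_total=4.00, V=1.50; Q3=3.00, Q1=3.00; dissipated=4.500
Op 3: CLOSE 2-1: Q_total=18.00, C_total=7.00, V=2.57; Q2=12.86, Q1=5.14; dissipated=1.607
Total dissipated: 96.357 μJ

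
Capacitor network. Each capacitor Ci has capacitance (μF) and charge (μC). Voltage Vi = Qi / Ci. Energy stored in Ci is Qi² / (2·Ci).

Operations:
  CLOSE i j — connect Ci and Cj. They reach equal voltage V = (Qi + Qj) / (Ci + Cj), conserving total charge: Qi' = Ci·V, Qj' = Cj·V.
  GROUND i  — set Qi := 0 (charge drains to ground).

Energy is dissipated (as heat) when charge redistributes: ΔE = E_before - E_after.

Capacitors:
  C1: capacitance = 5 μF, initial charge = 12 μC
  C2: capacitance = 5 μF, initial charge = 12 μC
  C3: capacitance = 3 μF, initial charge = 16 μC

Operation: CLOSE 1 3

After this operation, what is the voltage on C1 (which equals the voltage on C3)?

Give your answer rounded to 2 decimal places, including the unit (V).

Answer: 3.50 V

Derivation:
Initial: C1(5μF, Q=12μC, V=2.40V), C2(5μF, Q=12μC, V=2.40V), C3(3μF, Q=16μC, V=5.33V)
Op 1: CLOSE 1-3: Q_total=28.00, C_total=8.00, V=3.50; Q1=17.50, Q3=10.50; dissipated=8.067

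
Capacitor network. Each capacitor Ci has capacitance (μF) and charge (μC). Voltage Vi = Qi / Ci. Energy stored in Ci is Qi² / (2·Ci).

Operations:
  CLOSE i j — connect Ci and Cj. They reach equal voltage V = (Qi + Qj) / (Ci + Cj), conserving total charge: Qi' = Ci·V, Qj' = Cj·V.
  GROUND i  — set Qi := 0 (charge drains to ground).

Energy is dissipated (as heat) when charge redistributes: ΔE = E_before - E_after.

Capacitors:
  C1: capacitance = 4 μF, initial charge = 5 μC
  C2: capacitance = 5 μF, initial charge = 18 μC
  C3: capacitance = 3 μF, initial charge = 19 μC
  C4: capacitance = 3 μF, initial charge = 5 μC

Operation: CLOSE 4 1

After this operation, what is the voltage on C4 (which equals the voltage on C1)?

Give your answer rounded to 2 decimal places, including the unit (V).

Initial: C1(4μF, Q=5μC, V=1.25V), C2(5μF, Q=18μC, V=3.60V), C3(3μF, Q=19μC, V=6.33V), C4(3μF, Q=5μC, V=1.67V)
Op 1: CLOSE 4-1: Q_total=10.00, C_total=7.00, V=1.43; Q4=4.29, Q1=5.71; dissipated=0.149

Answer: 1.43 V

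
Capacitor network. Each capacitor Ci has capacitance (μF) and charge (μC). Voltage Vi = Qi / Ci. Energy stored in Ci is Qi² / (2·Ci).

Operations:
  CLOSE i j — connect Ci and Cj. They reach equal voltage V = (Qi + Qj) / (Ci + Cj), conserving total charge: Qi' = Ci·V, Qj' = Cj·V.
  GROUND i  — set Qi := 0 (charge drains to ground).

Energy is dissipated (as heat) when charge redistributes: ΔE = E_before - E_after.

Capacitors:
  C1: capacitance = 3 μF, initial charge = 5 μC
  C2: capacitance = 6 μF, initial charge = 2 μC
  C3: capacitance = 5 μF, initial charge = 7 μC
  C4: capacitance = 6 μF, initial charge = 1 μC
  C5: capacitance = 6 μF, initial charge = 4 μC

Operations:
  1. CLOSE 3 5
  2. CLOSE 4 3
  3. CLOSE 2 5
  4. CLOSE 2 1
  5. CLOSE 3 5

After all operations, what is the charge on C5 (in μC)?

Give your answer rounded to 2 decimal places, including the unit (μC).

Initial: C1(3μF, Q=5μC, V=1.67V), C2(6μF, Q=2μC, V=0.33V), C3(5μF, Q=7μC, V=1.40V), C4(6μF, Q=1μC, V=0.17V), C5(6μF, Q=4μC, V=0.67V)
Op 1: CLOSE 3-5: Q_total=11.00, C_total=11.00, V=1.00; Q3=5.00, Q5=6.00; dissipated=0.733
Op 2: CLOSE 4-3: Q_total=6.00, C_total=11.00, V=0.55; Q4=3.27, Q3=2.73; dissipated=0.947
Op 3: CLOSE 2-5: Q_total=8.00, C_total=12.00, V=0.67; Q2=4.00, Q5=4.00; dissipated=0.667
Op 4: CLOSE 2-1: Q_total=9.00, C_total=9.00, V=1.00; Q2=6.00, Q1=3.00; dissipated=1.000
Op 5: CLOSE 3-5: Q_total=6.73, C_total=11.00, V=0.61; Q3=3.06, Q5=3.67; dissipated=0.020
Final charges: Q1=3.00, Q2=6.00, Q3=3.06, Q4=3.27, Q5=3.67

Answer: 3.67 μC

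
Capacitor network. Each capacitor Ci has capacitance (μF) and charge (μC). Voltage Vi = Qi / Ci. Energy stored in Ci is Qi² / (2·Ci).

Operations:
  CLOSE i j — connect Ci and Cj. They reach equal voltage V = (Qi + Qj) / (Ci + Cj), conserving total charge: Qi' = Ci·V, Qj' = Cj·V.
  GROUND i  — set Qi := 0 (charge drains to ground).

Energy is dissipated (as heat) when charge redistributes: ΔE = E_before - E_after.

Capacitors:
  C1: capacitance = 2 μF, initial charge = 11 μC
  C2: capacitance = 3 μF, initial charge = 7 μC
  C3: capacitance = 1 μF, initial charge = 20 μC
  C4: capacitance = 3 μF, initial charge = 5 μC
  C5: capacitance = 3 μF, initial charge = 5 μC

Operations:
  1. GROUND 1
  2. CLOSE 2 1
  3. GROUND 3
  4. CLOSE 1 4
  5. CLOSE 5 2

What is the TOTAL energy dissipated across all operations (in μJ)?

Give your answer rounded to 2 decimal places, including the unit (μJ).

Answer: 233.61 μJ

Derivation:
Initial: C1(2μF, Q=11μC, V=5.50V), C2(3μF, Q=7μC, V=2.33V), C3(1μF, Q=20μC, V=20.00V), C4(3μF, Q=5μC, V=1.67V), C5(3μF, Q=5μC, V=1.67V)
Op 1: GROUND 1: Q1=0; energy lost=30.250
Op 2: CLOSE 2-1: Q_total=7.00, C_total=5.00, V=1.40; Q2=4.20, Q1=2.80; dissipated=3.267
Op 3: GROUND 3: Q3=0; energy lost=200.000
Op 4: CLOSE 1-4: Q_total=7.80, C_total=5.00, V=1.56; Q1=3.12, Q4=4.68; dissipated=0.043
Op 5: CLOSE 5-2: Q_total=9.20, C_total=6.00, V=1.53; Q5=4.60, Q2=4.60; dissipated=0.053
Total dissipated: 233.613 μJ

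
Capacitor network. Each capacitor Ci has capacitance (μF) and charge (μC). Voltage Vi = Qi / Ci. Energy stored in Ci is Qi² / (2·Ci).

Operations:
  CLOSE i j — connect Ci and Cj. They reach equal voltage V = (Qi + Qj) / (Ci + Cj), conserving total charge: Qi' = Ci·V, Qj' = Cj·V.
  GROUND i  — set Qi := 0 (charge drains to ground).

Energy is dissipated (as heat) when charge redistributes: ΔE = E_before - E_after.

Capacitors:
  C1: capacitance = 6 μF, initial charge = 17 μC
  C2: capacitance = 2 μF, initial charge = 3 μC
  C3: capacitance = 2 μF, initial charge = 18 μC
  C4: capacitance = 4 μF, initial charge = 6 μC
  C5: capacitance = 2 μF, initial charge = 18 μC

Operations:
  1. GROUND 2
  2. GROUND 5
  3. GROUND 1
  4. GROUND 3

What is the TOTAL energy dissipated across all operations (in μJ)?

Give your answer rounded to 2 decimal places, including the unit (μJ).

Answer: 188.33 μJ

Derivation:
Initial: C1(6μF, Q=17μC, V=2.83V), C2(2μF, Q=3μC, V=1.50V), C3(2μF, Q=18μC, V=9.00V), C4(4μF, Q=6μC, V=1.50V), C5(2μF, Q=18μC, V=9.00V)
Op 1: GROUND 2: Q2=0; energy lost=2.250
Op 2: GROUND 5: Q5=0; energy lost=81.000
Op 3: GROUND 1: Q1=0; energy lost=24.083
Op 4: GROUND 3: Q3=0; energy lost=81.000
Total dissipated: 188.333 μJ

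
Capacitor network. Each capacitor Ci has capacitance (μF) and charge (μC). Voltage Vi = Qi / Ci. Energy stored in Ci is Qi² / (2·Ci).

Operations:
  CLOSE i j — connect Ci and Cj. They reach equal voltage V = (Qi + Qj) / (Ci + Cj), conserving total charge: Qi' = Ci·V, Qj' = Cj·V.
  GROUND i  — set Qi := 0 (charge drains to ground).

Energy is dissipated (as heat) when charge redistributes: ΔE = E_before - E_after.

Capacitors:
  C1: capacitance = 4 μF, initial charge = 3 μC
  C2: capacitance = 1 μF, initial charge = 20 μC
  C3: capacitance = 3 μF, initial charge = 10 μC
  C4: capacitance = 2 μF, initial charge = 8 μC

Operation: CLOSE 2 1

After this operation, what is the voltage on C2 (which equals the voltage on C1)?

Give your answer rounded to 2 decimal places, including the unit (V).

Answer: 4.60 V

Derivation:
Initial: C1(4μF, Q=3μC, V=0.75V), C2(1μF, Q=20μC, V=20.00V), C3(3μF, Q=10μC, V=3.33V), C4(2μF, Q=8μC, V=4.00V)
Op 1: CLOSE 2-1: Q_total=23.00, C_total=5.00, V=4.60; Q2=4.60, Q1=18.40; dissipated=148.225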